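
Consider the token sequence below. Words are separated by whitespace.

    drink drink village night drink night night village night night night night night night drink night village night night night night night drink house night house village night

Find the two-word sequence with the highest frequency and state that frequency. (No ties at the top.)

Bigram frequencies (highest first):
  night night: 10
  village night: 4
  night drink: 3
  drink night: 2
  night village: 2
  drink drink: 1
  … (5 more, each ≤ 1)

"night night", 10 times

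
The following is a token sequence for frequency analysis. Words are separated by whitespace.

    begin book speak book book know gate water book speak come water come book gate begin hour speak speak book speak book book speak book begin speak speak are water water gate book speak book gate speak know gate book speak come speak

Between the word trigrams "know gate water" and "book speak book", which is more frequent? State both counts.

"know gate water": 1 occurrence
"book speak book": 4 occurrences

"book speak book" (4 vs 1)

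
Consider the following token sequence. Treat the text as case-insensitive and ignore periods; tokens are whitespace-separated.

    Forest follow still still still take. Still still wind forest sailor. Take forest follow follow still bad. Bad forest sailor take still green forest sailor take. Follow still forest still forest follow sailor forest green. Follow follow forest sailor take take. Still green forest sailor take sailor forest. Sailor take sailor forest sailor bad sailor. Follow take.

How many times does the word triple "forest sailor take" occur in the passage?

6

Scanning the 55 overlapping trigram windows for "forest sailor take":
  position 10–12: forest sailor take
  position 19–21: forest sailor take
  position 24–26: forest sailor take
  position 38–40: forest sailor take
  position 44–46: forest sailor take
  position 48–50: forest sailor take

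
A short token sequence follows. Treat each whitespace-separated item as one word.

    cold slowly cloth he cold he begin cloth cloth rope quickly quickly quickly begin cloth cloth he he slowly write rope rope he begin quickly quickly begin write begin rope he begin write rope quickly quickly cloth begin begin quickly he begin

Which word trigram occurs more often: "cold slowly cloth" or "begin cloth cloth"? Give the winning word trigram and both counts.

"cold slowly cloth": 1 occurrence
"begin cloth cloth": 2 occurrences

"begin cloth cloth" (2 vs 1)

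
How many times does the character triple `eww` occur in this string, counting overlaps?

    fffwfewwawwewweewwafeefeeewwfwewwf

5

Sliding a length-3 window over the 34 characters (32 positions):
  position 6–8: eww
  position 12–14: eww
  position 16–18: eww
  position 26–28: eww
  position 31–33: eww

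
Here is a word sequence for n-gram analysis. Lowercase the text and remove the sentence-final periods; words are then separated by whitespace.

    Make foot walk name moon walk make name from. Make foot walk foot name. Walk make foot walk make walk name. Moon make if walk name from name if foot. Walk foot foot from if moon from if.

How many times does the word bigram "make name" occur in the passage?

1

Scanning the 37 overlapping bigram windows for "make name":
  position 7–8: make name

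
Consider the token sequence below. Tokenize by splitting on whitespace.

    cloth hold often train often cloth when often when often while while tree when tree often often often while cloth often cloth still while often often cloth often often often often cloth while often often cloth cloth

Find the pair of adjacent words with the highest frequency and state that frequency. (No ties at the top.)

Bigram frequencies (highest first):
  often often: 7
  often cloth: 5
  when often: 2
  often while: 2
  cloth often: 2
  while often: 2
  … (16 more, each ≤ 1)

"often often", 7 times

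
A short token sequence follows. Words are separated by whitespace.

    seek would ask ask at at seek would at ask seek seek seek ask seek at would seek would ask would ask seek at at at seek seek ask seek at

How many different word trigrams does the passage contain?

23

31 tokens → 29 trigram windows in total.
Repeated trigrams (each contributes count−1 duplicates):
  ask seek at: 3
  at at seek: 2
  seek ask seek: 2
  seek seek ask: 2
  seek would ask: 2
6 duplicate windows → 29 − 6 = 23 distinct.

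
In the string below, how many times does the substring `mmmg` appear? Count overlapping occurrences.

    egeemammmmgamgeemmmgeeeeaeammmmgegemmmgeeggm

Sliding a length-4 window over the 44 characters (41 positions):
  position 8–11: mmmg
  position 17–20: mmmg
  position 29–32: mmmg
  position 36–39: mmmg

4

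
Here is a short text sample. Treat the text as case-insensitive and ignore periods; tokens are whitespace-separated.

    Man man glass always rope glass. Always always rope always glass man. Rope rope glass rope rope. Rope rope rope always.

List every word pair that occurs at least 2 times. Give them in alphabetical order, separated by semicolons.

always rope; glass always; rope always; rope glass; rope rope

Bigram counts meeting the condition (at least 2 times):
  always rope: 2
  glass always: 2
  rope always: 2
  rope glass: 2
  rope rope: 5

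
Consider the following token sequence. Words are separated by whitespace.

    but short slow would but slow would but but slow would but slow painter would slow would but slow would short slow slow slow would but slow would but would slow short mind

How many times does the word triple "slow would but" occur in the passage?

6

Scanning the 31 overlapping trigram windows for "slow would but":
  position 3–5: slow would but
  position 6–8: slow would but
  position 10–12: slow would but
  position 16–18: slow would but
  position 24–26: slow would but
  position 27–29: slow would but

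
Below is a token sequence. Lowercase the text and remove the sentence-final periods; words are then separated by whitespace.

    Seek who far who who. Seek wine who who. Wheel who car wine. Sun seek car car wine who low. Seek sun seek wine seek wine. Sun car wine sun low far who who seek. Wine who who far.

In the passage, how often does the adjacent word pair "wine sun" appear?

Scanning the 38 overlapping bigram windows for "wine sun":
  position 13–14: wine sun
  position 26–27: wine sun
  position 29–30: wine sun

3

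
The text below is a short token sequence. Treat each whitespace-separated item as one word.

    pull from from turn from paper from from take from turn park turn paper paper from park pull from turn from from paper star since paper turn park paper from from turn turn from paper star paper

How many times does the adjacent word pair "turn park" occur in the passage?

2

Scanning the 36 overlapping bigram windows for "turn park":
  position 11–12: turn park
  position 27–28: turn park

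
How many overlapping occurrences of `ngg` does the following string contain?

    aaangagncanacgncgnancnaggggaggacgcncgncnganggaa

Sliding a length-3 window over the 47 characters (45 positions):
  position 43–45: ngg

1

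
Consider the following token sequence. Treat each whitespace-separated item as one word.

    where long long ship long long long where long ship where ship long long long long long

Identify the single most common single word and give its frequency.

"long", 11 times

Unigram frequencies (highest first):
  long: 11
  where: 3
  ship: 3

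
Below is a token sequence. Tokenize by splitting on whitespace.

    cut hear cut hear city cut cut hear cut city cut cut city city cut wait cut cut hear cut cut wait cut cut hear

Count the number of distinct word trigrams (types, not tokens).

25 tokens → 23 trigram windows in total.
Repeated trigrams (each contributes count−1 duplicates):
  cut cut hear: 3
  cut hear cut: 3
  city cut cut: 2
  cut wait cut: 2
  wait cut cut: 2
7 duplicate windows → 23 − 7 = 16 distinct.

16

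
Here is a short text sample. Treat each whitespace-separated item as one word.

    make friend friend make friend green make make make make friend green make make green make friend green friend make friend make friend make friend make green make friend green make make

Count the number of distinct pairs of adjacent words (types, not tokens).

32 tokens → 31 bigram windows in total.
Repeated bigrams (each contributes count−1 duplicates):
  make friend: 8
  friend make: 5
  green make: 5
  make make: 5
  friend green: 4
  make green: 2
23 duplicate windows → 31 − 23 = 8 distinct.

8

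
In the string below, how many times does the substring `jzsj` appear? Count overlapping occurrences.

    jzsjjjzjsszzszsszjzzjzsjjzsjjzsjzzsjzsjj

Sliding a length-4 window over the 40 characters (37 positions):
  position 1–4: jzsj
  position 21–24: jzsj
  position 25–28: jzsj
  position 29–32: jzsj
  position 36–39: jzsj

5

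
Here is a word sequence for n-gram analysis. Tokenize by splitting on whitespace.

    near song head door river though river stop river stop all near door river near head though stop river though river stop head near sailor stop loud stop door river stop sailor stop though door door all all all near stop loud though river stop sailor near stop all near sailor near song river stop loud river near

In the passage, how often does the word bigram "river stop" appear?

6

Scanning the 57 overlapping bigram windows for "river stop":
  position 7–8: river stop
  position 9–10: river stop
  position 21–22: river stop
  position 30–31: river stop
  position 44–45: river stop
  position 54–55: river stop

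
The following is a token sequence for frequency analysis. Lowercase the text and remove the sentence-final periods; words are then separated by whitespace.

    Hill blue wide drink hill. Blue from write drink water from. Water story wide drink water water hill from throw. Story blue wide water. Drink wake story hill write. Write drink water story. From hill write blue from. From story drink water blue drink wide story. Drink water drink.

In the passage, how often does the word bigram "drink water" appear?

5

Scanning the 48 overlapping bigram windows for "drink water":
  position 9–10: drink water
  position 15–16: drink water
  position 31–32: drink water
  position 41–42: drink water
  position 47–48: drink water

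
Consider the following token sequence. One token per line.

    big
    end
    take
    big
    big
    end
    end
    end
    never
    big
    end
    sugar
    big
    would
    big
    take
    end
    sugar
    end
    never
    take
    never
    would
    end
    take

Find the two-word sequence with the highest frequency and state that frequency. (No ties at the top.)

"big end", 3 times

Bigram frequencies (highest first):
  big end: 3
  end take: 2
  end end: 2
  end never: 2
  end sugar: 2
  take big: 1
  … (12 more, each ≤ 1)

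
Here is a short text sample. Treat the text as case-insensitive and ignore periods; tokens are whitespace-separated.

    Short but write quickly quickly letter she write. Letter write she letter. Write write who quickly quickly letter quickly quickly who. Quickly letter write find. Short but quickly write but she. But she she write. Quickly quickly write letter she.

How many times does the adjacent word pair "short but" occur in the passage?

Scanning the 39 overlapping bigram windows for "short but":
  position 1–2: short but
  position 26–27: short but

2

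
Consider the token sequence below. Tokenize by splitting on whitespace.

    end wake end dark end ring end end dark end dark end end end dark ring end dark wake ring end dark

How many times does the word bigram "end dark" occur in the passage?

6

Scanning the 21 overlapping bigram windows for "end dark":
  position 3–4: end dark
  position 8–9: end dark
  position 10–11: end dark
  position 14–15: end dark
  position 17–18: end dark
  position 21–22: end dark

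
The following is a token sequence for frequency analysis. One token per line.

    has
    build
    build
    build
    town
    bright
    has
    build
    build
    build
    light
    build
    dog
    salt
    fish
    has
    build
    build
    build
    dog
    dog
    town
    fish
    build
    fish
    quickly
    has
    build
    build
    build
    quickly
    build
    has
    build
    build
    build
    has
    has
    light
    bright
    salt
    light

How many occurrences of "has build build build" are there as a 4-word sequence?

5

Scanning the 39 overlapping 4-gram windows for "has build build build":
  position 1–4: has build build build
  position 7–10: has build build build
  position 16–19: has build build build
  position 27–30: has build build build
  position 33–36: has build build build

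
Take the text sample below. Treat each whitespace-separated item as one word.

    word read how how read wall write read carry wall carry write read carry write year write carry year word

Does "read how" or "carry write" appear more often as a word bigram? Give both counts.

"carry write" (2 vs 1)

"read how": 1 occurrence
"carry write": 2 occurrences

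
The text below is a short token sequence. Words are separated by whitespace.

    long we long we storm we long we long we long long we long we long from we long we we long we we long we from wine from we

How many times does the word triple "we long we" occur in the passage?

7

Scanning the 28 overlapping trigram windows for "we long we":
  position 2–4: we long we
  position 6–8: we long we
  position 8–10: we long we
  position 13–15: we long we
  position 18–20: we long we
  position 21–23: we long we
  position 24–26: we long we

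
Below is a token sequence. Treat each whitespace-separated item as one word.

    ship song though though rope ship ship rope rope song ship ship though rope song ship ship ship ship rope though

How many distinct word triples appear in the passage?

15

21 tokens → 19 trigram windows in total.
Repeated trigrams (each contributes count−1 duplicates):
  rope song ship: 2
  ship ship rope: 2
  ship ship ship: 2
  song ship ship: 2
4 duplicate windows → 19 − 4 = 15 distinct.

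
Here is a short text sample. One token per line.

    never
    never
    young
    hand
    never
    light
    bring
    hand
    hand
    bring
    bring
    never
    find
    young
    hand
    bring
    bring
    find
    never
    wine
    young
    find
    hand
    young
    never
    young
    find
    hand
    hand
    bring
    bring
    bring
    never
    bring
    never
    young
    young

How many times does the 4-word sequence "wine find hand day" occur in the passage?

Scanning the 34 overlapping 4-gram windows for "wine find hand day":
  (none found)

0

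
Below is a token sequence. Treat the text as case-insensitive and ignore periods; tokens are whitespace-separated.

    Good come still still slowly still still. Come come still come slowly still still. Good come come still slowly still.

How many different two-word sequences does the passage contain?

20 tokens → 19 bigram windows in total.
Repeated bigrams (each contributes count−1 duplicates):
  come still: 3
  slowly still: 3
  still still: 3
  come come: 2
  good come: 2
  still come: 2
  still slowly: 2
10 duplicate windows → 19 − 10 = 9 distinct.

9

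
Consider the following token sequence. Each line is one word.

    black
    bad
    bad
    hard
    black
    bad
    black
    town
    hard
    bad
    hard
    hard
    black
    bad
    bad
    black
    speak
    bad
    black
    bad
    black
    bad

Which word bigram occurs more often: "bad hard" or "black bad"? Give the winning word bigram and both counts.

"black bad" (5 vs 2)

"bad hard": 2 occurrences
"black bad": 5 occurrences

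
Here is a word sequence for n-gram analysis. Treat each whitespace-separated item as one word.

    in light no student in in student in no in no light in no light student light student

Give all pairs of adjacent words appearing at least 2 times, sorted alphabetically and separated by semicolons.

Bigram counts meeting the condition (at least 2 times):
  in no: 3
  light student: 2
  no light: 2
  student in: 2

in no; light student; no light; student in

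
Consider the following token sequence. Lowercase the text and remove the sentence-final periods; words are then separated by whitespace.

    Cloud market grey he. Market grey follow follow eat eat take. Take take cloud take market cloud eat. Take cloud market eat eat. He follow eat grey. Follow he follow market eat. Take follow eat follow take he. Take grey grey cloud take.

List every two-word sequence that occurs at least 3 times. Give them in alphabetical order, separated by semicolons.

eat take; follow eat

Bigram counts meeting the condition (at least 3 times):
  eat take: 3
  follow eat: 3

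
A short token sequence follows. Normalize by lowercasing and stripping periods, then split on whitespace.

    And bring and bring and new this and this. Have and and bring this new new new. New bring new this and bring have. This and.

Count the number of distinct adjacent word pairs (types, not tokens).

26 tokens → 25 bigram windows in total.
Repeated bigrams (each contributes count−1 duplicates):
  and bring: 4
  new new: 3
  this and: 3
  bring and: 2
  new this: 2
9 duplicate windows → 25 − 9 = 16 distinct.

16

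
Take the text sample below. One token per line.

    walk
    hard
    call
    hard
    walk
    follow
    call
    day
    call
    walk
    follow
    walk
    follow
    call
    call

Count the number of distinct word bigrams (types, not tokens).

11

15 tokens → 14 bigram windows in total.
Repeated bigrams (each contributes count−1 duplicates):
  walk follow: 3
  follow call: 2
3 duplicate windows → 14 − 3 = 11 distinct.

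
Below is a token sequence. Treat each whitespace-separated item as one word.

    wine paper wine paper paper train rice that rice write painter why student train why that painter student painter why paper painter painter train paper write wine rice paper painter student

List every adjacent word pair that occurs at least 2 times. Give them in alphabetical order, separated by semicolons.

Bigram counts meeting the condition (at least 2 times):
  painter student: 2
  painter why: 2
  paper painter: 2
  wine paper: 2

painter student; painter why; paper painter; wine paper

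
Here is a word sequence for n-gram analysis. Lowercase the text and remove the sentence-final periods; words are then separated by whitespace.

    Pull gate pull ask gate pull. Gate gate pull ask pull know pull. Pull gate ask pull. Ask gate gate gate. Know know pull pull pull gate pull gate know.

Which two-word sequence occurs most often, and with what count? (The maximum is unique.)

Bigram frequencies (highest first):
  pull gate: 5
  gate pull: 4
  pull ask: 3
  gate gate: 3
  pull pull: 3
  ask gate: 2
  … (6 more, each ≤ 2)

"pull gate", 5 times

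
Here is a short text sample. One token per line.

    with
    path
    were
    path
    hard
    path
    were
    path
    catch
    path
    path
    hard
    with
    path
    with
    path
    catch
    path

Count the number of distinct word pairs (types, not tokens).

10

18 tokens → 17 bigram windows in total.
Repeated bigrams (each contributes count−1 duplicates):
  with path: 3
  catch path: 2
  path catch: 2
  path hard: 2
  path were: 2
  were path: 2
7 duplicate windows → 17 − 7 = 10 distinct.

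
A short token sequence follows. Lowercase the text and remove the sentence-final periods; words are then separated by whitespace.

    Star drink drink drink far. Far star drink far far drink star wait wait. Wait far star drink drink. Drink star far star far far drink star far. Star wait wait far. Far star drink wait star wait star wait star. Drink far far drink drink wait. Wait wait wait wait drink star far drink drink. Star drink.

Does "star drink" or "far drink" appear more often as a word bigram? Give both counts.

"star drink" (6 vs 4)

"star drink": 6 occurrences
"far drink": 4 occurrences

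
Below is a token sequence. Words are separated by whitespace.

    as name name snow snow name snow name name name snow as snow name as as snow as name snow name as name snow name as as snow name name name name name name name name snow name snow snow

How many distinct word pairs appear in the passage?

40 tokens → 39 bigram windows in total.
Repeated bigrams (each contributes count−1 duplicates):
  name name: 10
  name snow: 7
  snow name: 7
  as name: 3
  as snow: 3
  name as: 3
  as as: 2
  snow as: 2
  … (1 more repeated)
30 duplicate windows → 39 − 30 = 9 distinct.

9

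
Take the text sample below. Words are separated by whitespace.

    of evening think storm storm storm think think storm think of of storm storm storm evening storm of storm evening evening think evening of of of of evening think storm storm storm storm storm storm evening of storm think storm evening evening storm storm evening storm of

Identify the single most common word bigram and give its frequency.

Bigram frequencies (highest first):
  storm storm: 10
  storm evening: 5
  think storm: 4
  of of: 4
  evening think: 3
  storm think: 3
  … (9 more, each ≤ 3)

"storm storm", 10 times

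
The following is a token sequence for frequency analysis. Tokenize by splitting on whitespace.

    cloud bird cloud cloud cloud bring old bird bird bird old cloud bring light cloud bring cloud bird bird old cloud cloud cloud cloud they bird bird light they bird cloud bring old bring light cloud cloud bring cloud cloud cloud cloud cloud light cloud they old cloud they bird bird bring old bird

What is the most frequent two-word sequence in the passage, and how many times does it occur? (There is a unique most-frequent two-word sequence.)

"cloud cloud", 10 times

Bigram frequencies (highest first):
  cloud cloud: 10
  cloud bring: 5
  bird bird: 5
  bring old: 3
  old cloud: 3
  light cloud: 3
  … (14 more, each ≤ 3)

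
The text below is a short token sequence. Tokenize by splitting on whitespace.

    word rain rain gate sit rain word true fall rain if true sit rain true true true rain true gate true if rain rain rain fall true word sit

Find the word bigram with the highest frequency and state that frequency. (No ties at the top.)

"rain rain", 3 times

Bigram frequencies (highest first):
  rain rain: 3
  sit rain: 2
  rain true: 2
  true true: 2
  word rain: 1
  rain gate: 1
  … (17 more, each ≤ 1)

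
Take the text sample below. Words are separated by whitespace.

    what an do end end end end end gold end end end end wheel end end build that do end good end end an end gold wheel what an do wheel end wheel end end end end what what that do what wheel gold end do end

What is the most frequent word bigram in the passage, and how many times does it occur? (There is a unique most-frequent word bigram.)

Bigram frequencies (highest first):
  end end: 12
  do end: 3
  wheel end: 3
  what an: 2
  an do: 2
  end gold: 2
  … (19 more, each ≤ 2)

"end end", 12 times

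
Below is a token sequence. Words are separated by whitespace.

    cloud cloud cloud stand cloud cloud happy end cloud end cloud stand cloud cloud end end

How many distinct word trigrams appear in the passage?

16 tokens → 14 trigram windows in total.
Repeated trigrams (each contributes count−1 duplicates):
  cloud stand cloud: 2
  stand cloud cloud: 2
2 duplicate windows → 14 − 2 = 12 distinct.

12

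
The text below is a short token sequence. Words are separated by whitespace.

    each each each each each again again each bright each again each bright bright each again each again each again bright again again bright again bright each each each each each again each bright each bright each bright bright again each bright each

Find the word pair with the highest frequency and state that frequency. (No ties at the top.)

"each each", 8 times

Bigram frequencies (highest first):
  each each: 8
  each again: 6
  again each: 6
  each bright: 6
  bright each: 6
  again bright: 3
  … (3 more, each ≤ 3)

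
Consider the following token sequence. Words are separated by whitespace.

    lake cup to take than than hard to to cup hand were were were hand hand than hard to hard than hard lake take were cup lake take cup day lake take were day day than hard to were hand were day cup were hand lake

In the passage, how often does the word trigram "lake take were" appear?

2

Scanning the 44 overlapping trigram windows for "lake take were":
  position 23–25: lake take were
  position 31–33: lake take were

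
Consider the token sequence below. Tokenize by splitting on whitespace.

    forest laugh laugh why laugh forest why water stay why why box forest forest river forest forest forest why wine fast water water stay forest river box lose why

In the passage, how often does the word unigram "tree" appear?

Scanning the 29 tokens for "tree":
  (none found)

0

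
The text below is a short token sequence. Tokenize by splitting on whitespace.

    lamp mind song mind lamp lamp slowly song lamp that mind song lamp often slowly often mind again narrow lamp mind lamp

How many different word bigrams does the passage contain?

17

22 tokens → 21 bigram windows in total.
Repeated bigrams (each contributes count−1 duplicates):
  lamp mind: 2
  mind lamp: 2
  mind song: 2
  song lamp: 2
4 duplicate windows → 21 − 4 = 17 distinct.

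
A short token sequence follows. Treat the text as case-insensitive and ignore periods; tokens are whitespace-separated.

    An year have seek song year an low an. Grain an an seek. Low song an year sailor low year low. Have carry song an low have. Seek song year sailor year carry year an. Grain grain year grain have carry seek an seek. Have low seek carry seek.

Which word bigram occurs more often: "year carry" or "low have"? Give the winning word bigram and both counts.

"year carry": 1 occurrence
"low have": 2 occurrences

"low have" (2 vs 1)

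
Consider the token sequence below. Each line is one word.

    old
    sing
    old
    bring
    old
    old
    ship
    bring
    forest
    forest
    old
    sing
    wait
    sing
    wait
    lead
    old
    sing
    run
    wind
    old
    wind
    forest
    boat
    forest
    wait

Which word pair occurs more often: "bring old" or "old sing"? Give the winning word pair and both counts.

"old sing" (3 vs 1)

"bring old": 1 occurrence
"old sing": 3 occurrences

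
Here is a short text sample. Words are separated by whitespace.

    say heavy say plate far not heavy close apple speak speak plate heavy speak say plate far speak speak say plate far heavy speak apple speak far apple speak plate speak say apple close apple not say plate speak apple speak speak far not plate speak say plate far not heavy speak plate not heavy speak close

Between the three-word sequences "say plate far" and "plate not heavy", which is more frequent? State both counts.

"say plate far": 4 occurrences
"plate not heavy": 1 occurrence

"say plate far" (4 vs 1)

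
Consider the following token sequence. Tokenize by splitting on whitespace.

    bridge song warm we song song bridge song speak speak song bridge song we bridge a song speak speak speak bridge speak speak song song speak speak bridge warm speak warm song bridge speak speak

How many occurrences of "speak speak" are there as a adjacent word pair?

Scanning the 34 overlapping bigram windows for "speak speak":
  position 9–10: speak speak
  position 18–19: speak speak
  position 19–20: speak speak
  position 22–23: speak speak
  position 26–27: speak speak
  position 34–35: speak speak

6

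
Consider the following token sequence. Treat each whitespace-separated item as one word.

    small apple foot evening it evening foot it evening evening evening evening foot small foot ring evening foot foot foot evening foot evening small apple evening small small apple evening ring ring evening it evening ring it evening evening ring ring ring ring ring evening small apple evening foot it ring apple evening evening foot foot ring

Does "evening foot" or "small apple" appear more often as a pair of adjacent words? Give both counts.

"evening foot": 6 occurrences
"small apple": 4 occurrences

"evening foot" (6 vs 4)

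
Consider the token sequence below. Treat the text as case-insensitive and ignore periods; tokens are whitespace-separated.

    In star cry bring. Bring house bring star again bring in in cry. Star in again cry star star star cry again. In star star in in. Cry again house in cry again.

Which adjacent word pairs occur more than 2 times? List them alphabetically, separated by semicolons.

cry again; in cry; star star

Bigram counts meeting the condition (more than 2 times):
  cry again: 3
  in cry: 3
  star star: 3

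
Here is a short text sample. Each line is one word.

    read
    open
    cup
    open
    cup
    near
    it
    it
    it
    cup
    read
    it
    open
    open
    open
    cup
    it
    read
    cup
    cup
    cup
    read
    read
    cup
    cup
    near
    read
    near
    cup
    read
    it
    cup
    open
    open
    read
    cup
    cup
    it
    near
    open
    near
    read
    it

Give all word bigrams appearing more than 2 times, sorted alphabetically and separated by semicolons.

cup cup; cup read; open cup; open open; read cup; read it

Bigram counts meeting the condition (more than 2 times):
  cup cup: 4
  cup read: 3
  open cup: 3
  open open: 3
  read cup: 3
  read it: 3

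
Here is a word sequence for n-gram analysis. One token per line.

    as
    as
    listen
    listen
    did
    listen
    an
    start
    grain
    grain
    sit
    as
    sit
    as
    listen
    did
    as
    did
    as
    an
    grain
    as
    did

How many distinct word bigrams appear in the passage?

17

23 tokens → 22 bigram windows in total.
Repeated bigrams (each contributes count−1 duplicates):
  as did: 2
  as listen: 2
  did as: 2
  listen did: 2
  sit as: 2
5 duplicate windows → 22 − 5 = 17 distinct.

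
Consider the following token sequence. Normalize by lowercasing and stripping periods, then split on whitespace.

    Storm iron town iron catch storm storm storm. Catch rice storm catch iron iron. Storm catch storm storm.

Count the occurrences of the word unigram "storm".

8

Scanning the 18 tokens for "storm":
  position 1: storm
  position 6: storm
  position 7: storm
  position 8: storm
  position 11: storm
  position 15: storm
  position 17: storm
  position 18: storm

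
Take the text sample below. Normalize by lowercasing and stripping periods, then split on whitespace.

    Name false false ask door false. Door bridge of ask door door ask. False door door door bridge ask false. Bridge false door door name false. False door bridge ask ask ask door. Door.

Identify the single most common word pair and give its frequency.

Bigram frequencies (highest first):
  door door: 5
  false door: 4
  ask door: 3
  door bridge: 3
  name false: 2
  false false: 2
  … (11 more, each ≤ 2)

"door door", 5 times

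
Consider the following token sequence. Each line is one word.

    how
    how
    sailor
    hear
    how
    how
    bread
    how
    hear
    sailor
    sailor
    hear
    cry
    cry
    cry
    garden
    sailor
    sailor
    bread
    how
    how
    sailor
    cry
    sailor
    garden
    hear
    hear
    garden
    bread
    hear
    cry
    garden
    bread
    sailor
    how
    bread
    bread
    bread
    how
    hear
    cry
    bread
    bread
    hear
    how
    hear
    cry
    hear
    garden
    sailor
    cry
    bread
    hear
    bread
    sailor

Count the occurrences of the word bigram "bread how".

Scanning the 54 overlapping bigram windows for "bread how":
  position 7–8: bread how
  position 19–20: bread how
  position 38–39: bread how

3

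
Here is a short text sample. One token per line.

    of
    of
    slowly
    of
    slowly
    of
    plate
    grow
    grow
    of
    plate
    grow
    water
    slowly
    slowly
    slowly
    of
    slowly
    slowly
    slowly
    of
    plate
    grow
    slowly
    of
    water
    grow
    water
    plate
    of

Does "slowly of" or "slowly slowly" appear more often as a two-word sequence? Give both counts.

"slowly of": 5 occurrences
"slowly slowly": 4 occurrences

"slowly of" (5 vs 4)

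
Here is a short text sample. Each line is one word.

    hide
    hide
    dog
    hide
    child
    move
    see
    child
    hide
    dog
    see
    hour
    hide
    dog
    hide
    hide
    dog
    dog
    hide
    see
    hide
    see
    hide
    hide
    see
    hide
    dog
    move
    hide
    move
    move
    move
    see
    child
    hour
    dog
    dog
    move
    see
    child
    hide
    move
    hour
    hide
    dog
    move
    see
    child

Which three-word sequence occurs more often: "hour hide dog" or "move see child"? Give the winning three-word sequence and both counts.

"hour hide dog": 2 occurrences
"move see child": 4 occurrences

"move see child" (4 vs 2)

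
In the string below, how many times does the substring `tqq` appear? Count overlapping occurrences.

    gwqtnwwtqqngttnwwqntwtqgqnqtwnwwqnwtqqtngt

2

Sliding a length-3 window over the 42 characters (40 positions):
  position 8–10: tqq
  position 36–38: tqq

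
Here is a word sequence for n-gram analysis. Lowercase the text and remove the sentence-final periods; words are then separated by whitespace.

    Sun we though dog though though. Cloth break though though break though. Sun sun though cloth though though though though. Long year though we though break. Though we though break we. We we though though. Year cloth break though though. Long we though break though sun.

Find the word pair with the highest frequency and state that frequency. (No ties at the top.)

Bigram frequencies (highest first):
  though though: 7
  we though: 5
  break though: 5
  though break: 4
  though cloth: 2
  cloth break: 2
  … (16 more, each ≤ 2)

"though though", 7 times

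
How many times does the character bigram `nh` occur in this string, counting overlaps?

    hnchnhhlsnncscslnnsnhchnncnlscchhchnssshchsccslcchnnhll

Sliding a length-2 window over the 55 characters (54 positions):
  position 5–6: nh
  position 20–21: nh
  position 52–53: nh

3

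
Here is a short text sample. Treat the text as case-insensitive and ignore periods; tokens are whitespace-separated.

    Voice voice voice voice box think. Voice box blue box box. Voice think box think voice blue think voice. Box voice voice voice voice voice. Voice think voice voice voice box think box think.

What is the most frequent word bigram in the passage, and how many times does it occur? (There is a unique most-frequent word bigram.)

"voice voice", 10 times

Bigram frequencies (highest first):
  voice voice: 10
  voice box: 4
  box think: 4
  think voice: 4
  box voice: 2
  voice think: 2
  … (6 more, each ≤ 2)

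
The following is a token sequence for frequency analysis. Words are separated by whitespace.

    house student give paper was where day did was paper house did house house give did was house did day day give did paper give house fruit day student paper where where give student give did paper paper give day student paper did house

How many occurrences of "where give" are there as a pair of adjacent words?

Scanning the 43 overlapping bigram windows for "where give":
  position 32–33: where give

1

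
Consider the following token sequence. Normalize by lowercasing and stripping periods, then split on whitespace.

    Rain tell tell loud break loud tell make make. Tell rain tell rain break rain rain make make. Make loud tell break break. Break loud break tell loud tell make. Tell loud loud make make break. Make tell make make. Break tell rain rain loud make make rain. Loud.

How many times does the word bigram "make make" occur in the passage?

Scanning the 48 overlapping bigram windows for "make make":
  position 8–9: make make
  position 17–18: make make
  position 18–19: make make
  position 34–35: make make
  position 39–40: make make
  position 46–47: make make

6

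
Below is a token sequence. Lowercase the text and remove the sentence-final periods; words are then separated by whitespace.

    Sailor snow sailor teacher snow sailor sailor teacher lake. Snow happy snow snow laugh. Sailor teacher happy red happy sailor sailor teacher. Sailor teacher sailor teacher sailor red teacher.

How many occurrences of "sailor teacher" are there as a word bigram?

6

Scanning the 28 overlapping bigram windows for "sailor teacher":
  position 3–4: sailor teacher
  position 7–8: sailor teacher
  position 15–16: sailor teacher
  position 21–22: sailor teacher
  position 23–24: sailor teacher
  position 25–26: sailor teacher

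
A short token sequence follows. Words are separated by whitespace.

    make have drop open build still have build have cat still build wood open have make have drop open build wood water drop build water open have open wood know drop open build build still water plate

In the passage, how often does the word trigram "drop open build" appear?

Scanning the 35 overlapping trigram windows for "drop open build":
  position 3–5: drop open build
  position 18–20: drop open build
  position 31–33: drop open build

3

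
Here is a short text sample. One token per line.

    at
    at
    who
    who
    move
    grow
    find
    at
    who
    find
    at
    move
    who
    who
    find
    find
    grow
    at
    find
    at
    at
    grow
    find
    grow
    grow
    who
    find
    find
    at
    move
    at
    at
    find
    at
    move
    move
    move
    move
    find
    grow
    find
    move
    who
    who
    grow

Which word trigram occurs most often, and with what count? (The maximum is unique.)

"find at move", 3 times

Trigram frequencies (highest first):
  find at move: 3
  move who who: 2
  who find find: 2
  at find at: 2
  move move move: 2
  at at who: 1
  … (31 more, each ≤ 1)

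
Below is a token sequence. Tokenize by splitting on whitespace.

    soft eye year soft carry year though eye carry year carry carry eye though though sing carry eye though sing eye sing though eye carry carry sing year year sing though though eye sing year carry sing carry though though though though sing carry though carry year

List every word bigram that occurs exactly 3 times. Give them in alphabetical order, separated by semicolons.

Bigram counts meeting the condition (exactly 3 times):
  carry year: 3
  sing carry: 3
  though eye: 3
  though sing: 3

carry year; sing carry; though eye; though sing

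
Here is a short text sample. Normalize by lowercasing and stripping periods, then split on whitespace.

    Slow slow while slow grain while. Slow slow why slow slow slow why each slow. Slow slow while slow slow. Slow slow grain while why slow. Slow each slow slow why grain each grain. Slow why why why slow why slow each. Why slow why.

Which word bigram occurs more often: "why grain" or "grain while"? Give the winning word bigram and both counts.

"why grain": 1 occurrence
"grain while": 2 occurrences

"grain while" (2 vs 1)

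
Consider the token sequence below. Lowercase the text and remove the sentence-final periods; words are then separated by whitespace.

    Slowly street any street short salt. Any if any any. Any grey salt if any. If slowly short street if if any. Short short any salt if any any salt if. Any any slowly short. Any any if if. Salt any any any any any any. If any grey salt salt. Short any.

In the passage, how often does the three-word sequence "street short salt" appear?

Scanning the 51 overlapping trigram windows for "street short salt":
  position 4–6: street short salt

1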